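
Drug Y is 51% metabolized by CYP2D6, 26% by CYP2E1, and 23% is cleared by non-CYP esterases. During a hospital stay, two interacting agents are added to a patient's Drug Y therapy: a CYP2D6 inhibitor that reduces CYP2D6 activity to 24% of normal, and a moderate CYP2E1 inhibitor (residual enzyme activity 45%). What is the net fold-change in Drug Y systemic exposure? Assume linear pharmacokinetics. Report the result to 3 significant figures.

CYP2D6: 0.51 × 0.24 = 0.1224
CYP2E1: 0.26 × 0.45 = 0.117
Other: 0.23 (unchanged)
Relative clearance = 0.1224 + 0.117 + 0.23 = 0.4694.
Systemic exposure ∝ 1/CL: fold-change = 1 / 0.4694 = 2.13.

2.13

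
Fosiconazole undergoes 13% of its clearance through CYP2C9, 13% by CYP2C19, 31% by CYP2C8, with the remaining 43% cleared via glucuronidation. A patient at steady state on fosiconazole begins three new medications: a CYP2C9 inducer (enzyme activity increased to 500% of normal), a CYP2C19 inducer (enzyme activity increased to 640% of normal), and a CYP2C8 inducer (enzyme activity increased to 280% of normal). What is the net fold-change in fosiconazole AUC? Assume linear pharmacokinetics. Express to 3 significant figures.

CYP2C9: 0.13 × 5 = 0.65
CYP2C19: 0.13 × 6.4 = 0.832
CYP2C8: 0.31 × 2.8 = 0.868
Other: 0.43 (unchanged)
New clearance relative to baseline: 0.65 + 0.832 + 0.868 + 0.43 = 2.78.
Because AUC varies inversely with clearance, the combined effect is 1 / 2.78 = 0.360.

0.360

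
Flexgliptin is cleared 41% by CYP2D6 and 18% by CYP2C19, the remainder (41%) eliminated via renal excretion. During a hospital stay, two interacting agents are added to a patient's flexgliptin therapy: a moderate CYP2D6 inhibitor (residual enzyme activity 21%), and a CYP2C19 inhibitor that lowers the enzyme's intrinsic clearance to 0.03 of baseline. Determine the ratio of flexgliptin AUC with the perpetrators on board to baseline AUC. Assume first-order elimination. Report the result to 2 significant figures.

2.0

The CYP2D6 pathway (41% of clearance) drops to 0.21× activity: 0.41 × 0.21 = 0.0861.
The CYP2C19 pathway (18% of clearance) falls to 0.03× activity: 0.18 × 0.03 = 0.0054.
The remaining 41% of clearance is unaffected.
New clearance relative to baseline: 0.0861 + 0.0054 + 0.41 = 0.5015.
Net AUC ratio = 1 / 0.5015 = 2.0.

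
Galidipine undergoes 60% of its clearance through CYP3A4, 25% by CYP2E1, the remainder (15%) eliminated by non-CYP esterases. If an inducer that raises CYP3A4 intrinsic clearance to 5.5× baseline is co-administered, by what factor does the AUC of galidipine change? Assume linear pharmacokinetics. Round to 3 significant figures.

The CYP3A4 pathway (60% of clearance) is boosted to 5.5× activity: 0.6 × 5.5 = 3.3.
CYP2E1 (25%) and the residual 15% are unaffected.
CL_new/CL_old = 3.3 + 0.25 + 0.15 = 3.7.
Since AUC ∝ 1/CL, the ratio is 1 / 3.7 = 0.270.

0.270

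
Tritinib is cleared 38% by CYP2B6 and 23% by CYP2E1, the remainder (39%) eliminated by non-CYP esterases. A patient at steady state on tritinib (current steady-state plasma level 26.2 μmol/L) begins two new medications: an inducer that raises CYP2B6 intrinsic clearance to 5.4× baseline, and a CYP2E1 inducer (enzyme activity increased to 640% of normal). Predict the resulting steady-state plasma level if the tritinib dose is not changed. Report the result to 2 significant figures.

6.7 μmol/L

The CYP2B6 pathway (38% of clearance) is boosted to 5.4× activity: 0.38 × 5.4 = 2.052.
The CYP2E1 pathway (23% of clearance) is boosted to 6.4× activity: 0.23 × 6.4 = 1.472.
Non-CYP routes (39%) are unchanged.
Relative clearance = 2.052 + 1.472 + 0.39 = 3.914.
New steady-state plasma level = 26.2 / 3.914 = 6.7 μmol/L (concentration scales inversely with clearance).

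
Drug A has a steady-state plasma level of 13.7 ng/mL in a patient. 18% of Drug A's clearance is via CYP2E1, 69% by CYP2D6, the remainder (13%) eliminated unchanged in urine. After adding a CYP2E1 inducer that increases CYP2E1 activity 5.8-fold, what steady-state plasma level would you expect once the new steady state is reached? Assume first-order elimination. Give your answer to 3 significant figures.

7.35 ng/mL

The CYP2E1 pathway (18% of clearance) increases to 5.8× activity: 0.18 × 5.8 = 1.044.
CYP2D6 (69%) and the residual 13% are unaffected.
CL_new/CL_old = 1.044 + 0.69 + 0.13 = 1.864.
Steady-state plasma level ∝ 1/CL, so new value = 13.7 / 1.864 = 7.35 ng/mL.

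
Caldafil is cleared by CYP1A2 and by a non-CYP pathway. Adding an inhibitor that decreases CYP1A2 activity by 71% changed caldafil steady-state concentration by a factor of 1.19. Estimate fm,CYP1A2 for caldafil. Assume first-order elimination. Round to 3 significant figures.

Let x = fm,CYP1A2. Because steady-state concentration ∝ 1/CL, relative clearance fell to 1/1.19 = 0.8403.
Setting x·0.29 + (1 − x) = 0.8403 and solving: x = (0.8403 − 1)/(0.29 − 1) = 0.225.

0.225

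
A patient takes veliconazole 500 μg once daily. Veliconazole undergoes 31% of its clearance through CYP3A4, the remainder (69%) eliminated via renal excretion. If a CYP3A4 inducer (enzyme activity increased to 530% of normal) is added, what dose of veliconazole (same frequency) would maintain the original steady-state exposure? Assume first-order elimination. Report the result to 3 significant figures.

The CYP3A4 pathway (31% of clearance) rises to 5.3× activity: 0.31 × 5.3 = 1.643.
Non-CYP routes (69%) are unchanged.
New clearance relative to baseline: 1.643 + 0.69 = 2.333.
To maintain the same steady-state level, dose must scale with clearance: new dose = 500 × 2.333 = 1.17 × 10³ μg.

1.17 × 10³ μg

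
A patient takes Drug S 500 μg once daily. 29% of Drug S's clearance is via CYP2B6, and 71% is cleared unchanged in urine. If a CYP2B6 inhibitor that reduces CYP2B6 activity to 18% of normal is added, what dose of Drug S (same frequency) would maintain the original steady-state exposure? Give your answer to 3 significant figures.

CYP2B6: 0.29 × 0.18 = 0.0522
Other: 0.71 (unchanged)
New clearance relative to baseline: 0.0522 + 0.71 = 0.7622.
Css,avg = (dose rate)/CL, so holding Css fixed requires dose ∝ CL: 500 × 0.7622 = 381 μg.

381 μg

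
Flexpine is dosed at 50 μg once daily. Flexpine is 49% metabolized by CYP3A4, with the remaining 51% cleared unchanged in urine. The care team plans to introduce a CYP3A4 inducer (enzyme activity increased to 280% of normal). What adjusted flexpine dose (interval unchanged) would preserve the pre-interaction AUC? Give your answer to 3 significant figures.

The CYP3A4 pathway (49% of clearance) is boosted to 2.8× activity: 0.49 × 2.8 = 1.372.
Non-CYP routes (51%) are unchanged.
CL_new/CL_old = 1.372 + 0.51 = 1.882.
To maintain the same steady-state level, dose must scale with clearance: new dose = 50 × 1.882 = 94.1 μg.

94.1 μg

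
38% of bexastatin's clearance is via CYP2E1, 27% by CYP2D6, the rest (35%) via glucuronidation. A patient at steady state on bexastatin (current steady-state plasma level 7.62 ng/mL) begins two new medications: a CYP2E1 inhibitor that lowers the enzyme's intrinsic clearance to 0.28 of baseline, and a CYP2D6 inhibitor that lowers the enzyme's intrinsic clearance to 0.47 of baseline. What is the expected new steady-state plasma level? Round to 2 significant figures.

The CYP2E1 pathway (38% of clearance) is reduced to 0.28× activity: 0.38 × 0.28 = 0.1064.
The CYP2D6 pathway (27% of clearance) falls to 0.47× activity: 0.27 × 0.47 = 0.1269.
The remaining 35% of clearance is unaffected.
CL_new/CL_old = 0.1064 + 0.1269 + 0.35 = 0.5833.
Dividing the baseline by the relative clearance: 7.62 / 0.5833 = 13 ng/mL.

13 ng/mL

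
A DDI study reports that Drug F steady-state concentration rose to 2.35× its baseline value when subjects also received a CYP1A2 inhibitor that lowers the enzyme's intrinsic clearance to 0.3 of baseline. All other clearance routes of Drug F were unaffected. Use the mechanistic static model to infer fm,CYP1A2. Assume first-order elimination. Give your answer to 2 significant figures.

CL'/CL = 1 / 2.35 = 0.4255
0.3·fm + (1 − fm) = 0.4255
fm = (0.4255 − 1) / (0.3 − 1) = 0.82

0.82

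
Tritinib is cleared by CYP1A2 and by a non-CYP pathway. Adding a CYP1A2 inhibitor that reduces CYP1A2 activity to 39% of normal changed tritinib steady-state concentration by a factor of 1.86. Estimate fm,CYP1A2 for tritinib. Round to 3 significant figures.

CL'/CL = 1 / 1.86 = 0.5376
0.39·fm + (1 − fm) = 0.5376
fm = (0.5376 − 1) / (0.39 − 1) = 0.758

0.758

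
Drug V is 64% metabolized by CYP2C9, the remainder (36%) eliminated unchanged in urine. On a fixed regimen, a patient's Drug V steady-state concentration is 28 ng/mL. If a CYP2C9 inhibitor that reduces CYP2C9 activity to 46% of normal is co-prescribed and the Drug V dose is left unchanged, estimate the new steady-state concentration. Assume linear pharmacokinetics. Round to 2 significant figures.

43 ng/mL

CYP2C9: 0.64 × 0.46 = 0.2944
Other: 0.36 (unchanged)
Relative clearance = 0.2944 + 0.36 = 0.6544.
Steady-state concentration ∝ 1/CL, so new value = 28 / 0.6544 = 43 ng/mL.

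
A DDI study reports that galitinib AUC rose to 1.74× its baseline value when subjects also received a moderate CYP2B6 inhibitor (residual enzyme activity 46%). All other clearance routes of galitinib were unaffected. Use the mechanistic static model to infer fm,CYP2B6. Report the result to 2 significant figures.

0.79

CL'/CL = 1 / 1.74 = 0.5747
0.46·fm + (1 − fm) = 0.5747
fm = (0.5747 − 1) / (0.46 − 1) = 0.79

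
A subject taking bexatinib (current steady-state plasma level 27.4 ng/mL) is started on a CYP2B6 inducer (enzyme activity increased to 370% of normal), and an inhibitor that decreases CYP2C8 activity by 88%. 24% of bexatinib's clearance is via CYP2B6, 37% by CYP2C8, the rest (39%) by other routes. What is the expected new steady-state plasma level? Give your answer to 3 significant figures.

20.7 ng/mL

The CYP2B6 pathway (24% of clearance) rises to 3.7× activity: 0.24 × 3.7 = 0.888.
The CYP2C8 pathway (37% of clearance) is reduced to 0.12× activity: 0.37 × 0.12 = 0.0444.
The remaining 39% of clearance is unaffected.
New clearance relative to baseline: 0.888 + 0.0444 + 0.39 = 1.3224.
Steady-state plasma level ∝ 1/CL: new value = 27.4 / 1.3224 = 20.7 ng/mL.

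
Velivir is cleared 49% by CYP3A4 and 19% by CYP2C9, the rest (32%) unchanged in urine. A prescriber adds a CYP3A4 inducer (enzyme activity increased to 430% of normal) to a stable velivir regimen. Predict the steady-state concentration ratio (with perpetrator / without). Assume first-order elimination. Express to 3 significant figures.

The CYP3A4 pathway (49% of clearance) increases to 4.3× activity: 0.49 × 4.3 = 2.107.
CYP2C9 (19%) and the residual 32% are unaffected.
New clearance relative to baseline: 2.107 + 0.19 + 0.32 = 2.617.
Steady-state concentration is inversely proportional to clearance, so the fold-change is 1 / 2.617 = 0.382.

0.382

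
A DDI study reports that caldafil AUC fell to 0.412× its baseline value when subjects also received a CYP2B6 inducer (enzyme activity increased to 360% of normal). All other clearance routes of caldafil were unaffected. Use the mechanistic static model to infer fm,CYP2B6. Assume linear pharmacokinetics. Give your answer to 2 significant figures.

0.55

Write x for the fraction cleared via CYP2B6. The observed AUC change means clearance rose to 1/0.412 = 2.427 of baseline.
Setting x·3.6 + (1 − x) = 2.427 and solving: x = (2.427 − 1)/(3.6 − 1) = 0.55.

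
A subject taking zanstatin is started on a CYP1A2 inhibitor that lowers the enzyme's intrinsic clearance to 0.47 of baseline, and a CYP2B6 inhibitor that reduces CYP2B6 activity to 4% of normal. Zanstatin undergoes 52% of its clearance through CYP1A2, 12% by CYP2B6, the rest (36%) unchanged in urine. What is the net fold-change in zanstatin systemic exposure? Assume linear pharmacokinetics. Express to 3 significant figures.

1.64

CYP1A2: 0.52 × 0.47 = 0.2444
CYP2B6: 0.12 × 0.04 = 0.0048
Other: 0.36 (unchanged)
Relative clearance = 0.2444 + 0.0048 + 0.36 = 0.6092.
Net systemic exposure ratio = 1 / 0.6092 = 1.64.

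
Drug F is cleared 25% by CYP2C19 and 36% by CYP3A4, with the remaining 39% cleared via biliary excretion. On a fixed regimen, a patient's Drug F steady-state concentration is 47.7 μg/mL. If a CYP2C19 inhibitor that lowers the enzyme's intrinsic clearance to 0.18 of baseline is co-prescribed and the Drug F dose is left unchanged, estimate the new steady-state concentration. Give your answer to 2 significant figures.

60 μg/mL

The CYP2C19 pathway (25% of clearance) is reduced to 0.18× activity: 0.25 × 0.18 = 0.045.
CYP3A4 (36%) and the residual 39% are unaffected.
New clearance relative to baseline: 0.045 + 0.36 + 0.39 = 0.795.
New steady-state concentration = baseline ÷ relative clearance = 47.7 / 0.795 = 60 μg/mL.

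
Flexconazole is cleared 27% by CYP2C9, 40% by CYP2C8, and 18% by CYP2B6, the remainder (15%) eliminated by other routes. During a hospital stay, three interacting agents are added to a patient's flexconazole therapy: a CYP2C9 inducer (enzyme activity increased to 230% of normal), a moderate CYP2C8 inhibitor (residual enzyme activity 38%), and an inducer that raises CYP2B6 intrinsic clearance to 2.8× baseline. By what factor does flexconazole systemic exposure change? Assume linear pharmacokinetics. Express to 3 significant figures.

0.701

The CYP2C9 pathway (27% of clearance) increases to 2.3× activity: 0.27 × 2.3 = 0.621.
The CYP2C8 pathway (40% of clearance) drops to 0.38× activity: 0.4 × 0.38 = 0.152.
The CYP2B6 pathway (18% of clearance) rises to 2.8× activity: 0.18 × 2.8 = 0.504.
The remaining 15% of clearance is unaffected.
New clearance relative to baseline: 0.621 + 0.152 + 0.504 + 0.15 = 1.427.
Systemic exposure ∝ 1/CL: fold-change = 1 / 1.427 = 0.701.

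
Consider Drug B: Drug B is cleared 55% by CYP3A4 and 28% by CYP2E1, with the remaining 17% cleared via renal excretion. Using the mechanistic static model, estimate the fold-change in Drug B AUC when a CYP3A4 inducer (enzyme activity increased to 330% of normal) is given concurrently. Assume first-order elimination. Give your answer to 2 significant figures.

The CYP3A4 pathway (55% of clearance) is boosted to 3.3× activity: 0.55 × 3.3 = 1.815.
CYP2E1 (28%) and the residual 17% are unaffected.
CL_new/CL_old = 1.815 + 0.28 + 0.17 = 2.265.
AUC ratio = CL_old/CL_new = 1 / 2.265 = 0.44.

0.44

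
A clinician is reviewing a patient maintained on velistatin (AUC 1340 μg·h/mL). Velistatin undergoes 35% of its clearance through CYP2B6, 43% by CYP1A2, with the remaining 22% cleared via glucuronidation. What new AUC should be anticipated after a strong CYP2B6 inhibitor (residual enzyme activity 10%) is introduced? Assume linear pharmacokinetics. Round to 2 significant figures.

CYP2B6: 0.35 × 0.1 = 0.035
CYP1A2: 0.43 (unchanged)
Other: 0.22 (unchanged)
CL_new/CL_old = 0.035 + 0.43 + 0.22 = 0.685.
With dosing unchanged, AUC scales as 1/CL: 1340 / 0.685 = 2.0 × 10³ μg·h/mL.

2.0 × 10³ μg·h/mL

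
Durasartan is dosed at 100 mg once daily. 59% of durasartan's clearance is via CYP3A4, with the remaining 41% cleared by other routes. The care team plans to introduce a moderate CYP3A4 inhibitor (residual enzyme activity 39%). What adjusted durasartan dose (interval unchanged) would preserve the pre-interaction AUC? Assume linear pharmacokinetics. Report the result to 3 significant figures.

64.0 mg

The CYP3A4 pathway (59% of clearance) falls to 0.39× activity: 0.59 × 0.39 = 0.2301.
The remaining 41% of clearance is unaffected.
Relative clearance = 0.2301 + 0.41 = 0.6401.
To maintain the same steady-state level, dose must scale with clearance: new dose = 100 × 0.6401 = 64.0 mg.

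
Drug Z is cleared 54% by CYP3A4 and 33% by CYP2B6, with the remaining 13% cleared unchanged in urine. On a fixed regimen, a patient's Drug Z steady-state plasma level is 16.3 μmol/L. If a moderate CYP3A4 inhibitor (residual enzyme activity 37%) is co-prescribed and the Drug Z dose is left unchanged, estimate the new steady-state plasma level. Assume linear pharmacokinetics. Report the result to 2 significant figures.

The CYP3A4 pathway (54% of clearance) is reduced to 0.37× activity: 0.54 × 0.37 = 0.1998.
CYP2B6 (33%) and the residual 13% are unaffected.
Relative clearance = 0.1998 + 0.33 + 0.13 = 0.6598.
Steady-state plasma level ∝ 1/CL, so new value = 16.3 / 0.6598 = 25 μmol/L.

25 μmol/L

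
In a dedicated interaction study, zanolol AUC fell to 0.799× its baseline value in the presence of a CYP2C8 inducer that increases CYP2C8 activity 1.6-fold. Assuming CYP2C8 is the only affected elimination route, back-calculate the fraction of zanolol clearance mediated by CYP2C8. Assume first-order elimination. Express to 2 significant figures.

Let x = fm,CYP2C8. Because AUC ∝ 1/CL, relative clearance rose to 1/0.799 = 1.252.
Setting x·1.6 + (1 − x) = 1.252 and solving: x = (1.252 − 1)/(1.6 − 1) = 0.42.

0.42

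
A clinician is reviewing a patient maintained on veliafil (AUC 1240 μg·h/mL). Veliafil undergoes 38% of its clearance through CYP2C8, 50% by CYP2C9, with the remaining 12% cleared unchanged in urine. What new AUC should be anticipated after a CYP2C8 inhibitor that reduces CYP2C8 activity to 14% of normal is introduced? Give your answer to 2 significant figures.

CYP2C8: 0.38 × 0.14 = 0.0532
CYP2C9: 0.5 (unchanged)
Other: 0.12 (unchanged)
CL_new/CL_old = 0.0532 + 0.5 + 0.12 = 0.6732.
With dosing unchanged, AUC scales as 1/CL: 1240 / 0.6732 = 1.8 × 10³ μg·h/mL.

1.8 × 10³ μg·h/mL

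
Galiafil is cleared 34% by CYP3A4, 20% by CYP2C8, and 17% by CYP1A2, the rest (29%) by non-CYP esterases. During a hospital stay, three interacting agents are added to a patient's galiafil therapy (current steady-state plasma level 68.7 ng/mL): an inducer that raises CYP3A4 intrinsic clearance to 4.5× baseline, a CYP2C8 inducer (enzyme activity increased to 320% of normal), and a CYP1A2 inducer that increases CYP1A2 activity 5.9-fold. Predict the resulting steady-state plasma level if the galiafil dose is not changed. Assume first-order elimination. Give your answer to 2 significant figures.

The CYP3A4 pathway (34% of clearance) rises to 4.5× activity: 0.34 × 4.5 = 1.53.
The CYP2C8 pathway (20% of clearance) increases to 3.2× activity: 0.2 × 3.2 = 0.64.
The CYP1A2 pathway (17% of clearance) increases to 5.9× activity: 0.17 × 5.9 = 1.003.
The remaining 29% of clearance is unaffected.
CL_new/CL_old = 1.53 + 0.64 + 1.003 + 0.29 = 3.463.
Steady-state plasma level ∝ 1/CL: new value = 68.7 / 3.463 = 20 ng/mL.

20 ng/mL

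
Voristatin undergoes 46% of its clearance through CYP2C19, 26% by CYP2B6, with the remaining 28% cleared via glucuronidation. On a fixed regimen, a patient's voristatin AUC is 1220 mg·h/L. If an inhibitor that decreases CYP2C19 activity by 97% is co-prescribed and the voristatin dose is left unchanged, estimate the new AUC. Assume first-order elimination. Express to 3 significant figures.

The CYP2C19 pathway (46% of clearance) drops to 0.03× activity: 0.46 × 0.03 = 0.0138.
CYP2B6 (26%) and the residual 28% are unaffected.
CL_new/CL_old = 0.0138 + 0.26 + 0.28 = 0.5538.
With dosing unchanged, AUC scales as 1/CL: 1220 / 0.5538 = 2.20 × 10³ mg·h/L.

2.20 × 10³ mg·h/L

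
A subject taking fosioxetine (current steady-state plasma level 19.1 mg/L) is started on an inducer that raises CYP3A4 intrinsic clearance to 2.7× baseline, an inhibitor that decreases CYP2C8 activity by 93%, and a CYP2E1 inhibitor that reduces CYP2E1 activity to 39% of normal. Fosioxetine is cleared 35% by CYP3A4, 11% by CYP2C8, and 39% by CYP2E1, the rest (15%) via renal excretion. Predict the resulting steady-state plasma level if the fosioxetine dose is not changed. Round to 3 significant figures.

15.2 mg/L

The CYP3A4 pathway (35% of clearance) increases to 2.7× activity: 0.35 × 2.7 = 0.945.
The CYP2C8 pathway (11% of clearance) drops to 0.07× activity: 0.11 × 0.07 = 0.0077.
The CYP2E1 pathway (39% of clearance) is reduced to 0.39× activity: 0.39 × 0.39 = 0.1521.
The remaining 15% of clearance is unaffected.
Relative clearance = 0.945 + 0.0077 + 0.1521 + 0.15 = 1.2548.
New steady-state plasma level = 19.1 / 1.2548 = 15.2 mg/L (concentration scales inversely with clearance).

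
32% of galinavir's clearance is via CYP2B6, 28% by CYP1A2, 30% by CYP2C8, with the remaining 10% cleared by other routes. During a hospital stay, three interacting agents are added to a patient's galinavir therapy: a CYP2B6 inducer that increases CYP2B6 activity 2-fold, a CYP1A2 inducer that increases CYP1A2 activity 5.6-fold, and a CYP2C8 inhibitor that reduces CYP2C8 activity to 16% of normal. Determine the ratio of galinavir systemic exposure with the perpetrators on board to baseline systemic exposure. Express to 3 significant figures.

CYP2B6: 0.32 × 2 = 0.64
CYP1A2: 0.28 × 5.6 = 1.568
CYP2C8: 0.3 × 0.16 = 0.048
Other: 0.1 (unchanged)
CL_new/CL_old = 0.64 + 1.568 + 0.048 + 0.1 = 2.356.
Systemic exposure ∝ 1/CL: fold-change = 1 / 2.356 = 0.424.

0.424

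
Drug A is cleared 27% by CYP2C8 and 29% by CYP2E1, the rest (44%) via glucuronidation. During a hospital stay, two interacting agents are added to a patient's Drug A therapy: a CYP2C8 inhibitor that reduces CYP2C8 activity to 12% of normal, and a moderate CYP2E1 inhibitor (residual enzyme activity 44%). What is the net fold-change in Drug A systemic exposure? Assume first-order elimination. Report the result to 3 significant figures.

1.67

The CYP2C8 pathway (27% of clearance) drops to 0.12× activity: 0.27 × 0.12 = 0.0324.
The CYP2E1 pathway (29% of clearance) falls to 0.44× activity: 0.29 × 0.44 = 0.1276.
The remaining 44% of clearance is unaffected.
CL_new/CL_old = 0.0324 + 0.1276 + 0.44 = 0.6.
Net systemic exposure ratio = 1 / 0.6 = 1.67.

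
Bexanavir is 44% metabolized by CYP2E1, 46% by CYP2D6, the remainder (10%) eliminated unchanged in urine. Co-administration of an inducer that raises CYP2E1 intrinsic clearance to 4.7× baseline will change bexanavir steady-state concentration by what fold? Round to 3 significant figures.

0.381

CYP2E1: 0.44 × 4.7 = 2.068
CYP2D6: 0.46 (unchanged)
Other: 0.1 (unchanged)
New clearance relative to baseline: 2.068 + 0.46 + 0.1 = 2.628.
Since steady-state concentration ∝ 1/CL, the ratio is 1 / 2.628 = 0.381.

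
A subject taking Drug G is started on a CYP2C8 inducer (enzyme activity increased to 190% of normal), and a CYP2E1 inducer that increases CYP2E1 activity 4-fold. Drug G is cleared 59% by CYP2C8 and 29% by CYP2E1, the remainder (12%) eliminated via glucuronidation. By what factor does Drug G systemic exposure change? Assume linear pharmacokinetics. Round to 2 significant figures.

The CYP2C8 pathway (59% of clearance) rises to 1.9× activity: 0.59 × 1.9 = 1.121.
The CYP2E1 pathway (29% of clearance) is boosted to 4× activity: 0.29 × 4 = 1.16.
The remaining 12% of clearance is unaffected.
New clearance relative to baseline: 1.121 + 1.16 + 0.12 = 2.401.
Net systemic exposure ratio = 1 / 2.401 = 0.42.

0.42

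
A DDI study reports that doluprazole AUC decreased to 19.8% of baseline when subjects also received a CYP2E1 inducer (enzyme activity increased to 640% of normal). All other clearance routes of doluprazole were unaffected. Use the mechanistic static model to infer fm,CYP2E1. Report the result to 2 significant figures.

Write x for the fraction cleared via CYP2E1. The observed AUC change means clearance rose to 1/0.198 = 5.051 of baseline.
Only the CYP2E1 route changed, so 5.051 = x·6.4 + (1 − x), giving x = 0.75.

0.75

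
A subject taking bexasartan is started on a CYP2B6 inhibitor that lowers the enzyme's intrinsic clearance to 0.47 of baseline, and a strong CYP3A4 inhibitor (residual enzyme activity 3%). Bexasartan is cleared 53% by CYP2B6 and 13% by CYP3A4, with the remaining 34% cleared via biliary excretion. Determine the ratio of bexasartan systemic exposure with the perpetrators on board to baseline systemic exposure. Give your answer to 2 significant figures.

1.7

CYP2B6: 0.53 × 0.47 = 0.2491
CYP3A4: 0.13 × 0.03 = 0.0039
Other: 0.34 (unchanged)
CL_new/CL_old = 0.2491 + 0.0039 + 0.34 = 0.593.
Net systemic exposure ratio = 1 / 0.593 = 1.7.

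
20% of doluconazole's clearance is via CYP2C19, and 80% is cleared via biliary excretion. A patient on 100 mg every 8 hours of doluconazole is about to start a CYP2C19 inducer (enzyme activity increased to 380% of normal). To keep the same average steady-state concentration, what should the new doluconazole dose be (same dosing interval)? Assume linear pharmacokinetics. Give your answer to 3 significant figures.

The CYP2C19 pathway (20% of clearance) rises to 3.8× activity: 0.2 × 3.8 = 0.76.
Non-CYP routes (80%) are unchanged.
New clearance relative to baseline: 0.76 + 0.8 = 1.56.
Css,avg = (dose rate)/CL, so holding Css fixed requires dose ∝ CL: 100 × 1.56 = 156 mg.

156 mg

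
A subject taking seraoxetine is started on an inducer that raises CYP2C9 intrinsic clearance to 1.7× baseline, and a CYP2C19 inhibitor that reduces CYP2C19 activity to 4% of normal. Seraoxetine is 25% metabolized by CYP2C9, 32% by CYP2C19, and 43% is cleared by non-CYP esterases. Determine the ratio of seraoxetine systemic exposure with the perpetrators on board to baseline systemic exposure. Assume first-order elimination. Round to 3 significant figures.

CYP2C9: 0.25 × 1.7 = 0.425
CYP2C19: 0.32 × 0.04 = 0.0128
Other: 0.43 (unchanged)
CL_new/CL_old = 0.425 + 0.0128 + 0.43 = 0.8678.
Systemic exposure ∝ 1/CL: fold-change = 1 / 0.8678 = 1.15.

1.15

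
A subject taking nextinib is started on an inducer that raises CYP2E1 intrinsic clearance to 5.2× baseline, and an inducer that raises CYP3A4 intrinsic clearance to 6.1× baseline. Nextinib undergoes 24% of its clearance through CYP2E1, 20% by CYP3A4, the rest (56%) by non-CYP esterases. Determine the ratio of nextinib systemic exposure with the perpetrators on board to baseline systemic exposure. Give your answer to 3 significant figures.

0.330

The CYP2E1 pathway (24% of clearance) increases to 5.2× activity: 0.24 × 5.2 = 1.248.
The CYP3A4 pathway (20% of clearance) increases to 6.1× activity: 0.2 × 6.1 = 1.22.
The remaining 56% of clearance is unaffected.
New clearance relative to baseline: 1.248 + 1.22 + 0.56 = 3.028.
Net systemic exposure ratio = 1 / 3.028 = 0.330.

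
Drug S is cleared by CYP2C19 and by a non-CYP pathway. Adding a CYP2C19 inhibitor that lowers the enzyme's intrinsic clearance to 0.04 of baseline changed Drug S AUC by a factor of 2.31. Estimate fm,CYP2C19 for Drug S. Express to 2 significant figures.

0.59

CL'/CL = 1 / 2.31 = 0.4329
0.04·fm + (1 − fm) = 0.4329
fm = (0.4329 − 1) / (0.04 − 1) = 0.59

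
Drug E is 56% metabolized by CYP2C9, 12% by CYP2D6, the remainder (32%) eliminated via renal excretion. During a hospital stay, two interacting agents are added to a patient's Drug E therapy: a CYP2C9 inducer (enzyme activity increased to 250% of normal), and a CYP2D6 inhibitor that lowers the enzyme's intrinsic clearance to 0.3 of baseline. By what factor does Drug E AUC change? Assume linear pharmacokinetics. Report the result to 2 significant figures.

0.57

The CYP2C9 pathway (56% of clearance) increases to 2.5× activity: 0.56 × 2.5 = 1.4.
The CYP2D6 pathway (12% of clearance) is reduced to 0.3× activity: 0.12 × 0.3 = 0.036.
Non-CYP routes (32%) are unchanged.
New clearance relative to baseline: 1.4 + 0.036 + 0.32 = 1.756.
AUC ∝ 1/CL: fold-change = 1 / 1.756 = 0.57.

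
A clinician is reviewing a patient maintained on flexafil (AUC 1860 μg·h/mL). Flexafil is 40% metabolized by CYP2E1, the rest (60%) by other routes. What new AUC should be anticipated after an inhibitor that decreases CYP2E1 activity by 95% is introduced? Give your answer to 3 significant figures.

The CYP2E1 pathway (40% of clearance) is reduced to 0.05× activity: 0.4 × 0.05 = 0.02.
Non-CYP routes (60%) are unchanged.
CL_new/CL_old = 0.02 + 0.6 = 0.62.
With dosing unchanged, AUC scales as 1/CL: 1860 / 0.62 = 3.00 × 10³ μg·h/mL.

3.00 × 10³ μg·h/mL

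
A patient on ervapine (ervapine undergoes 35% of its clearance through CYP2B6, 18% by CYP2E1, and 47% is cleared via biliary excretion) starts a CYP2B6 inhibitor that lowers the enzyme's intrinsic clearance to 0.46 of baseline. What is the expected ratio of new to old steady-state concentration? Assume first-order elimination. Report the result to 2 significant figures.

The CYP2B6 pathway (35% of clearance) drops to 0.46× activity: 0.35 × 0.46 = 0.161.
CYP2E1 (18%) and the residual 47% are unaffected.
New clearance relative to baseline: 0.161 + 0.18 + 0.47 = 0.811.
Steady-state concentration ratio = CL_old/CL_new = 1 / 0.811 = 1.2.

1.2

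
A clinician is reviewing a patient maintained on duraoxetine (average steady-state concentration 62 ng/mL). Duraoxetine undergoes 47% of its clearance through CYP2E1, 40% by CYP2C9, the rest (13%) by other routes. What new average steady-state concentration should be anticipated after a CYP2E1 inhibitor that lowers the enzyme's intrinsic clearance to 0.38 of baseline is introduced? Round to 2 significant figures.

87 ng/mL

The CYP2E1 pathway (47% of clearance) falls to 0.38× activity: 0.47 × 0.38 = 0.1786.
CYP2C9 (40%) and the residual 13% are unaffected.
Relative clearance = 0.1786 + 0.4 + 0.13 = 0.7086.
New average steady-state concentration = baseline ÷ relative clearance = 62 / 0.7086 = 87 ng/mL.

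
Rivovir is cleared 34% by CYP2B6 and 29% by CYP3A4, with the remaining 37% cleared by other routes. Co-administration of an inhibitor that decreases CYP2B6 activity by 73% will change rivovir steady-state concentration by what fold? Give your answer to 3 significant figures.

1.33

CYP2B6: 0.34 × 0.27 = 0.0918
CYP3A4: 0.29 (unchanged)
Other: 0.37 (unchanged)
CL_new/CL_old = 0.0918 + 0.29 + 0.37 = 0.7518.
Steady-state concentration ratio = CL_old/CL_new = 1 / 0.7518 = 1.33.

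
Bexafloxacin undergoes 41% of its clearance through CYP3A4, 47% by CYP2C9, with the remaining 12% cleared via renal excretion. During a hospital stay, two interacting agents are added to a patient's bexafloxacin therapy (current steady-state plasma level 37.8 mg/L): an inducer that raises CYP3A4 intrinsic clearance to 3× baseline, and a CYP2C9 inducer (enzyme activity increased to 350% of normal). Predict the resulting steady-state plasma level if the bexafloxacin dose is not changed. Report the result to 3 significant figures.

The CYP3A4 pathway (41% of clearance) increases to 3× activity: 0.41 × 3 = 1.23.
The CYP2C9 pathway (47% of clearance) increases to 3.5× activity: 0.47 × 3.5 = 1.645.
The remaining 12% of clearance is unaffected.
New clearance relative to baseline: 1.23 + 1.645 + 0.12 = 2.995.
Steady-state plasma level ∝ 1/CL: new value = 37.8 / 2.995 = 12.6 mg/L.

12.6 mg/L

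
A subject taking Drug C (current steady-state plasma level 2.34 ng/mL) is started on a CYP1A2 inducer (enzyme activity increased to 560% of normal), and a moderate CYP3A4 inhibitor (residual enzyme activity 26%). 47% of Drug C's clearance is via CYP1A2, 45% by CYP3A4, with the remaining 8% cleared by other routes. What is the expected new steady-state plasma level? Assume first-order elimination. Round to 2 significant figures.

0.83 ng/mL

CYP1A2: 0.47 × 5.6 = 2.632
CYP3A4: 0.45 × 0.26 = 0.117
Other: 0.08 (unchanged)
CL_new/CL_old = 2.632 + 0.117 + 0.08 = 2.829.
Steady-state plasma level ∝ 1/CL: new value = 2.34 / 2.829 = 0.83 ng/mL.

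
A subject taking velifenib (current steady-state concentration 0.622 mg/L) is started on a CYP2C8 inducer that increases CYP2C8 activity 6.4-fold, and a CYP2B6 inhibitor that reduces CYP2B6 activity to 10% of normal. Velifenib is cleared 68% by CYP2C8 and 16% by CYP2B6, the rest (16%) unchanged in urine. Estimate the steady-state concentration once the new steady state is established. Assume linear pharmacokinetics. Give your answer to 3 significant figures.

The CYP2C8 pathway (68% of clearance) is boosted to 6.4× activity: 0.68 × 6.4 = 4.352.
The CYP2B6 pathway (16% of clearance) falls to 0.1× activity: 0.16 × 0.1 = 0.016.
Non-CYP routes (16%) are unchanged.
New clearance relative to baseline: 4.352 + 0.016 + 0.16 = 4.528.
Steady-state concentration ∝ 1/CL: new value = 0.622 / 4.528 = 0.137 mg/L.

0.137 mg/L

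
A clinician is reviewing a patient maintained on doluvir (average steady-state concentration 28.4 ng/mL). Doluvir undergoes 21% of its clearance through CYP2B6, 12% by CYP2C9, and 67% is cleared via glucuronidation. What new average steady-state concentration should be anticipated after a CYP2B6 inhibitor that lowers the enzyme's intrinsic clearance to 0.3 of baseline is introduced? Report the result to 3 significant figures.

The CYP2B6 pathway (21% of clearance) drops to 0.3× activity: 0.21 × 0.3 = 0.063.
CYP2C9 (12%) and the residual 67% are unaffected.
New clearance relative to baseline: 0.063 + 0.12 + 0.67 = 0.853.
With dosing unchanged, average steady-state concentration scales as 1/CL: 28.4 / 0.853 = 33.3 ng/mL.

33.3 ng/mL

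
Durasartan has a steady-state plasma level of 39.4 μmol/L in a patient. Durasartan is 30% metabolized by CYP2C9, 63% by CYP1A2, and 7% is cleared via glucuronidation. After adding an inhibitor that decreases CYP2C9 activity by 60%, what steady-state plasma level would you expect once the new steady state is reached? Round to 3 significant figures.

The CYP2C9 pathway (30% of clearance) drops to 0.4× activity: 0.3 × 0.4 = 0.12.
CYP1A2 (63%) and the residual 7% are unaffected.
New clearance relative to baseline: 0.12 + 0.63 + 0.07 = 0.82.
New steady-state plasma level = baseline ÷ relative clearance = 39.4 / 0.82 = 48.0 μmol/L.

48.0 μmol/L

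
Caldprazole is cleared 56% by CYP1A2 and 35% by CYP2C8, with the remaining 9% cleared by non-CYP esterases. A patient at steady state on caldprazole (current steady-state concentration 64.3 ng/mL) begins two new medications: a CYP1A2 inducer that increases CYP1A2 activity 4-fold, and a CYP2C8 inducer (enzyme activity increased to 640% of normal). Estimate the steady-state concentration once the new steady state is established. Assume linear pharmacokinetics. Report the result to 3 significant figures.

CYP1A2: 0.56 × 4 = 2.24
CYP2C8: 0.35 × 6.4 = 2.24
Other: 0.09 (unchanged)
New clearance relative to baseline: 2.24 + 2.24 + 0.09 = 4.57.
Dividing the baseline by the relative clearance: 64.3 / 4.57 = 14.1 ng/mL.

14.1 ng/mL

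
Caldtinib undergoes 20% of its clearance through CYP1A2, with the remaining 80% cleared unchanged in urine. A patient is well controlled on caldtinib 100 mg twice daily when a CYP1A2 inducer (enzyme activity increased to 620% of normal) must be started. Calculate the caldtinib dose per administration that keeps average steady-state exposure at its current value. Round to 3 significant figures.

The CYP1A2 pathway (20% of clearance) increases to 6.2× activity: 0.2 × 6.2 = 1.24.
Non-CYP routes (80%) are unchanged.
Relative clearance = 1.24 + 0.8 = 2.04.
To maintain the same steady-state level, dose must scale with clearance: new dose = 100 × 2.04 = 204 mg.

204 mg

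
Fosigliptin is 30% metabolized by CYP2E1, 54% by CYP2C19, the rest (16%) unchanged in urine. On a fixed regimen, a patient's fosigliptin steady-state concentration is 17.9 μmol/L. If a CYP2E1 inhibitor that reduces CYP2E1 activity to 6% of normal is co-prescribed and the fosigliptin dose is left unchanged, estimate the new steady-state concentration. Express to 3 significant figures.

24.9 μmol/L

The CYP2E1 pathway (30% of clearance) falls to 0.06× activity: 0.3 × 0.06 = 0.018.
CYP2C19 (54%) and the residual 16% are unaffected.
Relative clearance = 0.018 + 0.54 + 0.16 = 0.718.
With dosing unchanged, steady-state concentration scales as 1/CL: 17.9 / 0.718 = 24.9 μmol/L.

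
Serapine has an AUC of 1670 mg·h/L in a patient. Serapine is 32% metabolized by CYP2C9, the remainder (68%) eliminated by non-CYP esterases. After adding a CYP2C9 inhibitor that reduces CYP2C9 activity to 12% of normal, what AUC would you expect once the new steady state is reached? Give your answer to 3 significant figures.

CYP2C9: 0.32 × 0.12 = 0.0384
Other: 0.68 (unchanged)
CL_new/CL_old = 0.0384 + 0.68 = 0.7184.
AUC ∝ 1/CL, so new value = 1670 / 0.7184 = 2.32 × 10³ mg·h/L.

2.32 × 10³ mg·h/L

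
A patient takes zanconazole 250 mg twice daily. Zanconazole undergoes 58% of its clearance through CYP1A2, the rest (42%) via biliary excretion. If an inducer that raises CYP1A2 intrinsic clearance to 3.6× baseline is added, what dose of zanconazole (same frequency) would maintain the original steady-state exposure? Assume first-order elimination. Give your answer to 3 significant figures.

The CYP1A2 pathway (58% of clearance) rises to 3.6× activity: 0.58 × 3.6 = 2.088.
Non-CYP routes (42%) are unchanged.
New clearance relative to baseline: 2.088 + 0.42 = 2.508.
To maintain the same steady-state level, dose must scale with clearance: new dose = 250 × 2.508 = 627 mg.

627 mg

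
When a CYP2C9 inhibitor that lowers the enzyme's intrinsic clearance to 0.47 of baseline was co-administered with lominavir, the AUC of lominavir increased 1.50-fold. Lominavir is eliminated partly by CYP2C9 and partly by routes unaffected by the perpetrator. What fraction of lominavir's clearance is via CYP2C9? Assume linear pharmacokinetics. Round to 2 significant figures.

CL'/CL = 1 / 1.50 = 0.6667
0.47·fm + (1 − fm) = 0.6667
fm = (0.6667 − 1) / (0.47 − 1) = 0.63

0.63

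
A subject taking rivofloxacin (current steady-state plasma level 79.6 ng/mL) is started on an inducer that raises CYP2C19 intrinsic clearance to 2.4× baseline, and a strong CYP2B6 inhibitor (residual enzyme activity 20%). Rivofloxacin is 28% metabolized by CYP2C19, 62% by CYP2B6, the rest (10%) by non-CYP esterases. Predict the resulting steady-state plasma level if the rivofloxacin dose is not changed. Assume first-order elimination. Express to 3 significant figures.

The CYP2C19 pathway (28% of clearance) is boosted to 2.4× activity: 0.28 × 2.4 = 0.672.
The CYP2B6 pathway (62% of clearance) is reduced to 0.2× activity: 0.62 × 0.2 = 0.124.
The remaining 10% of clearance is unaffected.
CL_new/CL_old = 0.672 + 0.124 + 0.1 = 0.896.
Steady-state plasma level ∝ 1/CL: new value = 79.6 / 0.896 = 88.8 ng/mL.

88.8 ng/mL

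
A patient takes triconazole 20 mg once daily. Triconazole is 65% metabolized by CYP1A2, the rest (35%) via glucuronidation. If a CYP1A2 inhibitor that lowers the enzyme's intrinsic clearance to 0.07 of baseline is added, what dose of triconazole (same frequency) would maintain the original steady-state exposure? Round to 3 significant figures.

CYP1A2: 0.65 × 0.07 = 0.0455
Other: 0.35 (unchanged)
New clearance relative to baseline: 0.0455 + 0.35 = 0.3955.
Exposure is unchanged when dose changes in proportion to clearance. New dose = 20 mg × 0.3955 = 7.91 mg.

7.91 mg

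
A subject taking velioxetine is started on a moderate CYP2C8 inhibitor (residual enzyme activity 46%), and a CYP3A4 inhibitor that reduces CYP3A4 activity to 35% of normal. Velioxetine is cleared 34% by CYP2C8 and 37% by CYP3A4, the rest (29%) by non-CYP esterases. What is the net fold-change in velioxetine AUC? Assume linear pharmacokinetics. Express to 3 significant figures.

1.74

The CYP2C8 pathway (34% of clearance) drops to 0.46× activity: 0.34 × 0.46 = 0.1564.
The CYP3A4 pathway (37% of clearance) is reduced to 0.35× activity: 0.37 × 0.35 = 0.1295.
The remaining 29% of clearance is unaffected.
Relative clearance = 0.1564 + 0.1295 + 0.29 = 0.5759.
Net AUC ratio = 1 / 0.5759 = 1.74.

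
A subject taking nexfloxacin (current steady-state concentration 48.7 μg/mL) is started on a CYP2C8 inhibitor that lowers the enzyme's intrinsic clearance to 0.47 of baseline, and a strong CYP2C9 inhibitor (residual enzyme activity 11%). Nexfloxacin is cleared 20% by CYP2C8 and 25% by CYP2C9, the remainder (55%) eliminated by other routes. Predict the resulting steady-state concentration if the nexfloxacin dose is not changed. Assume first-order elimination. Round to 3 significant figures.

The CYP2C8 pathway (20% of clearance) drops to 0.47× activity: 0.2 × 0.47 = 0.094.
The CYP2C9 pathway (25% of clearance) drops to 0.11× activity: 0.25 × 0.11 = 0.0275.
The remaining 55% of clearance is unaffected.
New clearance relative to baseline: 0.094 + 0.0275 + 0.55 = 0.6715.
Dividing the baseline by the relative clearance: 48.7 / 0.6715 = 72.5 μg/mL.

72.5 μg/mL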